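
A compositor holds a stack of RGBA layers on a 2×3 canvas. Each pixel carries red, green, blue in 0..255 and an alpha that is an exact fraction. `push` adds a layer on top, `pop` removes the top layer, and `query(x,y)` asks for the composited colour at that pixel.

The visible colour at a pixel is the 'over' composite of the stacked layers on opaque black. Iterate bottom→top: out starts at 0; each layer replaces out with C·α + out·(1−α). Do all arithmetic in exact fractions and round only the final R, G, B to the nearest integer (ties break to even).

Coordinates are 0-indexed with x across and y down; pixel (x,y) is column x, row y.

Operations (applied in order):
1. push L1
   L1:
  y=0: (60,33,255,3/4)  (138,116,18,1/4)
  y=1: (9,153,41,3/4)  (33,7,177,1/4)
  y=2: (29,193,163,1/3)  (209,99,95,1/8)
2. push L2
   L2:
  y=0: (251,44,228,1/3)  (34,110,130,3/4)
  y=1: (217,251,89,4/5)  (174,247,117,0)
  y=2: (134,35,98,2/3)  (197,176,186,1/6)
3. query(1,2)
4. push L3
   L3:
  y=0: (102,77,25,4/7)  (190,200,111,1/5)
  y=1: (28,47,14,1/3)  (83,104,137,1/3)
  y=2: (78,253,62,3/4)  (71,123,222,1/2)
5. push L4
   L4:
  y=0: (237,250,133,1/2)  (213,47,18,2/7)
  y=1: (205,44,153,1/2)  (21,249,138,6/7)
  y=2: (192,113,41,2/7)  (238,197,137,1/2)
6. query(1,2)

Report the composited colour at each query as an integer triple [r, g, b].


at x=1,y=2 over L1,L2:
+L1 (α=1/8) → [209/8, 99/8, 95/8]
+L2 (α=1/6) → [2621/48, 1903/48, 1963/48]
= [55, 40, 41]

at x=1,y=2 over L1,L2,L3,L4:
+L1 (α=1/8) → [209/8, 99/8, 95/8]
+L2 (α=1/6) → [2621/48, 1903/48, 1963/48]
+L3 (α=1/2) → [6029/96, 7807/96, 12619/96]
+L4 (α=1/2) → [28877/192, 26719/192, 25771/192]
= [150, 139, 134]


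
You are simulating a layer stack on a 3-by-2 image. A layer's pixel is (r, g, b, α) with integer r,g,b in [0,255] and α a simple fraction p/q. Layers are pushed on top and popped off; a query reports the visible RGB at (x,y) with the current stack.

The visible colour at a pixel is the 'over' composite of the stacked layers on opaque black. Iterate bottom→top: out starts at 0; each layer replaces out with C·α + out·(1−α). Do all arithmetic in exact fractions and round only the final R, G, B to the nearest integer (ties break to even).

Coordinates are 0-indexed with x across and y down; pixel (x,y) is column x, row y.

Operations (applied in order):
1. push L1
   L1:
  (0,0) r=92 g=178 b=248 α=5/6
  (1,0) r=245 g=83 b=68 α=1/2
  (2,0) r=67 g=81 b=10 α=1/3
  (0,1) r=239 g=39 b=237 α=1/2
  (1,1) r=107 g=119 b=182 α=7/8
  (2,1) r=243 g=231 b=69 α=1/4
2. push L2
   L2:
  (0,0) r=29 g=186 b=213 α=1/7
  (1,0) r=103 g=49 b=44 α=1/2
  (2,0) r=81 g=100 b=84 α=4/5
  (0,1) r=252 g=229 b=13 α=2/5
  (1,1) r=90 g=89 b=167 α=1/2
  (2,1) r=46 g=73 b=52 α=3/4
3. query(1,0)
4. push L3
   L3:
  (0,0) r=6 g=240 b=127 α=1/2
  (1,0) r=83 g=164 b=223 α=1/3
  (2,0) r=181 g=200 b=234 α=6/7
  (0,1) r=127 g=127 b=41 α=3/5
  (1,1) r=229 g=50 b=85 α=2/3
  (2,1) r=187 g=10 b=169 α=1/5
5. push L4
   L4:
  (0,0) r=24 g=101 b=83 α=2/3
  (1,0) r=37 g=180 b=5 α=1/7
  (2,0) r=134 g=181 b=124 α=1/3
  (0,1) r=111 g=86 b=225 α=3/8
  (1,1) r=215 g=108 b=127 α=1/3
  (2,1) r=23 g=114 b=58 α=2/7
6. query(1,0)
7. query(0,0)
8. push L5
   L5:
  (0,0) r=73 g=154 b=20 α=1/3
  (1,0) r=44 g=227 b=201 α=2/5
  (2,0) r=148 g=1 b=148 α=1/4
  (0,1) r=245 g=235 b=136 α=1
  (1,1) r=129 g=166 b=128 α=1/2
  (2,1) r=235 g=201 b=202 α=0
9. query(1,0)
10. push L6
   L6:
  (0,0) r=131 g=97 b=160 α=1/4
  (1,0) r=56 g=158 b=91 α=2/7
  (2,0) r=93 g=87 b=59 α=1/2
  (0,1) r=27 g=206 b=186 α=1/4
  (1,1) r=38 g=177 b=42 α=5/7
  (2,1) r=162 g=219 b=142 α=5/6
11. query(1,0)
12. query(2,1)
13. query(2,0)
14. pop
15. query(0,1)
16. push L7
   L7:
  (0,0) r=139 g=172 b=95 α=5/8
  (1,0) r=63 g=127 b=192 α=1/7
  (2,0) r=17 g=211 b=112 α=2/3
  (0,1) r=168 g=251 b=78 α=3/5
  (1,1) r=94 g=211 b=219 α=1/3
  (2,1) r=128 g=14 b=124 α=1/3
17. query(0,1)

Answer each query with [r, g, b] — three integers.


(1,0) stack=L1,L2; from [0,0,0]:
after L1 α=1/2: [245/2, 83/2, 34]
after L2 α=1/2: [451/4, 181/4, 39]
= [113, 45, 39]

(1,0) stack=L1,L2,L3,L4; from [0,0,0]:
after L1 α=1/2: [245/2, 83/2, 34]
after L2 α=1/2: [451/4, 181/4, 39]
after L3 α=1/3: [617/6, 509/6, 301/3]
after L4 α=1/7: [654/7, 689/7, 607/7]
rounded: [93, 98, 87]

query (0,0) [L1,L2,L3,L4] — begin 0,0,0
after L1 α=5/6: [230/3, 445/3, 620/3]
after L2 α=1/7: [489/7, 1076/7, 1453/7]
after L3 α=1/2: [531/14, 1378/7, 1171/7]
after L4 α=2/3: [401/14, 2792/21, 2333/21]
rounded: [29, 133, 111]

(1,0) stack=L1,L2,L3,L4,L5; from [0,0,0]:
after L1 α=1/2: [245/2, 83/2, 34]
after L2 α=1/2: [451/4, 181/4, 39]
after L3 α=1/3: [617/6, 509/6, 301/3]
after L4 α=1/7: [654/7, 689/7, 607/7]
after L5 α=2/5: [2578/35, 1049/7, 927/7]
rounded: [74, 150, 132]

at x=1,y=0 over L1,L2,L3,L4,L5,L6:
L1 α=1/2: [245/2, 83/2, 34]
L2 α=1/2: [451/4, 181/4, 39]
L3 α=1/3: [617/6, 509/6, 301/3]
L4 α=1/7: [654/7, 689/7, 607/7]
L5 α=2/5: [2578/35, 1049/7, 927/7]
L6 α=2/7: [3362/49, 7457/49, 5909/49]
= [69, 152, 121]

query (2,1) [L1,L2,L3,L4,L5,L6] — begin 0,0,0
+L1 (α=1/4) → [243/4, 231/4, 69/4]
+L2 (α=3/4) → [795/16, 1107/16, 693/16]
+L3 (α=1/5) → [1543/20, 1147/20, 1369/20]
+L4 (α=2/7) → [1727/28, 2059/28, 1833/28]
+L5 (α=0) → [1727/28, 2059/28, 1833/28]
+L6 (α=5/6) → [24407/168, 32719/168, 21713/168]
→ [145, 195, 129]

at x=2,y=0 over L1,L2,L3,L4,L5,L6:
after L1 α=1/3: [67/3, 27, 10/3]
after L2 α=4/5: [1039/15, 427/5, 1018/15]
after L3 α=6/7: [17329/105, 6427/35, 3154/15]
after L4 α=1/3: [48728/315, 19189/105, 8168/45]
after L5 α=1/4: [16067/105, 4806/35, 2597/15]
after L6 α=1/2: [12916/105, 7851/70, 1741/15]
→ [123, 112, 116]

(0,1) stack=L1,L2,L3,L4,L5; from [0,0,0]:
after L1 α=1/2: [239/2, 39/2, 237/2]
after L2 α=2/5: [345/2, 1033/10, 763/10]
after L3 α=3/5: [726/5, 2938/25, 1378/25]
after L4 α=3/8: [1059/8, 1057/10, 4753/40]
after L5 α=1: [245, 235, 136]
→ [245, 235, 136]

(0,1) stack=L1,L2,L3,L4,L5,L7; from [0,0,0]:
L1 α=1/2: [239/2, 39/2, 237/2]
L2 α=2/5: [345/2, 1033/10, 763/10]
L3 α=3/5: [726/5, 2938/25, 1378/25]
L4 α=3/8: [1059/8, 1057/10, 4753/40]
L5 α=1: [245, 235, 136]
L7 α=3/5: [994/5, 1223/5, 506/5]
rounded: [199, 245, 101]


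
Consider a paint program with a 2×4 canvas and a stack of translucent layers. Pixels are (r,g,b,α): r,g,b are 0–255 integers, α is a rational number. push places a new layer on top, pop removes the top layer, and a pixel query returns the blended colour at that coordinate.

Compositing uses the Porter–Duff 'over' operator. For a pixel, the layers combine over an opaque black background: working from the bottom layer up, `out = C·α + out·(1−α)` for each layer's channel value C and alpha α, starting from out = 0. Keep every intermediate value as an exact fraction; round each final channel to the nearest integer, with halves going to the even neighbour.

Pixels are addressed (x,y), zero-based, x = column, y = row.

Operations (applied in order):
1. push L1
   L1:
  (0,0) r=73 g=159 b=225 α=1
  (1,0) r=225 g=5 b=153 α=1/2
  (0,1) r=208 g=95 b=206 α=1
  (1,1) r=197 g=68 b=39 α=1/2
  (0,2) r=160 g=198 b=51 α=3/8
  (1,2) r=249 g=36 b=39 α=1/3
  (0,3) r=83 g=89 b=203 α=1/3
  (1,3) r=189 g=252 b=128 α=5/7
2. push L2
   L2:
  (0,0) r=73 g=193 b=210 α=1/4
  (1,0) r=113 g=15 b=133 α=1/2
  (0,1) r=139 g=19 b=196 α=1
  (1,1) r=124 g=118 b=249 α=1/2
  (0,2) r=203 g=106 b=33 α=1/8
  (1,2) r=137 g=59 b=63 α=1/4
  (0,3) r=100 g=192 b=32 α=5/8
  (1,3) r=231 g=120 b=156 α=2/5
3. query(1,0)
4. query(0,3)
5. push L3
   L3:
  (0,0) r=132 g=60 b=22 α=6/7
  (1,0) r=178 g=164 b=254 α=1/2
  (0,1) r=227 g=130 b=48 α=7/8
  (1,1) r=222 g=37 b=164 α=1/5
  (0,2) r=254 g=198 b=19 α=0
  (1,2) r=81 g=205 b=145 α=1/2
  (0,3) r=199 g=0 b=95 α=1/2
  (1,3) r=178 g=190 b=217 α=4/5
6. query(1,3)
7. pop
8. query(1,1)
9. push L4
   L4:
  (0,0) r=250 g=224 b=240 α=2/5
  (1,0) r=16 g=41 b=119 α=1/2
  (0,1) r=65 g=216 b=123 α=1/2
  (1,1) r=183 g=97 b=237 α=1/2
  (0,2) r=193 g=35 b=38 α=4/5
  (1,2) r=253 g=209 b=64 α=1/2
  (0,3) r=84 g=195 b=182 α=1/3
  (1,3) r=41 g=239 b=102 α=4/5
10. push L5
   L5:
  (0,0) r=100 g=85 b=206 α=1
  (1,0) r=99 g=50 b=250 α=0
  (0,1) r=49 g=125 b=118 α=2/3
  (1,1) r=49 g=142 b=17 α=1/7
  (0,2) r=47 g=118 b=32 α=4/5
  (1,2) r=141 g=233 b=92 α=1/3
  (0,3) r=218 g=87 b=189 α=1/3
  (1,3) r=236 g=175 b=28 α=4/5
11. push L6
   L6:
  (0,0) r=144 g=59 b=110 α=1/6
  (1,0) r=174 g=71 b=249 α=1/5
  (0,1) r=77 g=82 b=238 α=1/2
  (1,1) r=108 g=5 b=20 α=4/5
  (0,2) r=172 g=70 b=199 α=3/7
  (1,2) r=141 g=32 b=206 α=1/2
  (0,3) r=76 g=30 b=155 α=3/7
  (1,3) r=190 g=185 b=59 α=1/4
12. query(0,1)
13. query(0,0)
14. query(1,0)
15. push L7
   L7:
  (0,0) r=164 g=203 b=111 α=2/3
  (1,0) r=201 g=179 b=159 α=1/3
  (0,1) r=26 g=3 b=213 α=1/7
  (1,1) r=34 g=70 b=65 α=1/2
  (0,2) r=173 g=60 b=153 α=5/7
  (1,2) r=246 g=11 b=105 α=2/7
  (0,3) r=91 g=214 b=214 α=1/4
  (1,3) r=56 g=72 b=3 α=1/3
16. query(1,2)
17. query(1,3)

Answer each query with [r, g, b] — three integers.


query (1,0) [L1,L2] — begin 0,0,0
+L1 (α=1/2) → [225/2, 5/2, 153/2]
+L2 (α=1/2) → [451/4, 35/4, 419/4]
→ [113, 9, 105]

at x=0,y=3 over L1,L2:
+L1 (α=1/3) → [83/3, 89/3, 203/3]
+L2 (α=5/8) → [583/8, 1049/8, 363/8]
= [73, 131, 45]

at x=1,y=3 over L1,L2,L3:
L1 α=5/7: [135, 180, 640/7]
L2 α=2/5: [867/5, 156, 4104/35]
L3 α=4/5: [4427/25, 916/5, 34484/175]
rounded: [177, 183, 197]

query (1,1) [L1,L2] — begin 0,0,0
L1 α=1/2: [197/2, 34, 39/2]
L2 α=1/2: [445/4, 76, 537/4]
rounded: [111, 76, 134]

(0,1) stack=L1,L2,L4,L5,L6; from [0,0,0]:
L1 α=1: [208, 95, 206]
L2 α=1: [139, 19, 196]
L4 α=1/2: [102, 235/2, 319/2]
L5 α=2/3: [200/3, 245/2, 791/6]
L6 α=1/2: [431/6, 409/4, 2219/12]
rounded: [72, 102, 185]

query (0,0) [L1,L2,L4,L5,L6] — begin 0,0,0
after L1 α=1: [73, 159, 225]
after L2 α=1/4: [73, 335/2, 885/4]
after L4 α=2/5: [719/5, 1901/10, 915/4]
after L5 α=1: [100, 85, 206]
after L6 α=1/6: [322/3, 242/3, 190]
= [107, 81, 190]

query (1,0) [L1,L2,L4,L5,L6] — begin 0,0,0
after L1 α=1/2: [225/2, 5/2, 153/2]
after L2 α=1/2: [451/4, 35/4, 419/4]
after L4 α=1/2: [515/8, 199/8, 895/8]
after L5 α=0: [515/8, 199/8, 895/8]
after L6 α=1/5: [863/10, 341/10, 1393/10]
= [86, 34, 139]

query (1,2) [L1,L2,L4,L5,L6,L7] — begin 0,0,0
L1 α=1/3: [83, 12, 13]
L2 α=1/4: [193/2, 95/4, 51/2]
L4 α=1/2: [699/4, 931/8, 179/4]
L5 α=1/3: [327/2, 621/4, 121/2]
L6 α=1/2: [609/4, 749/8, 533/4]
L7 α=2/7: [5013/28, 3921/56, 3505/28]
→ [179, 70, 125]

at x=1,y=3 over L1,L2,L4,L5,L6,L7:
L1 α=5/7: [135, 180, 640/7]
L2 α=2/5: [867/5, 156, 4104/35]
L4 α=4/5: [1687/25, 1112/5, 18384/175]
L5 α=4/5: [25287/125, 4612/25, 37984/875]
L6 α=1/4: [99611/500, 18461/100, 165577/3500]
L7 α=1/3: [113611/750, 22061/150, 170827/5250]
rounded: [151, 147, 33]


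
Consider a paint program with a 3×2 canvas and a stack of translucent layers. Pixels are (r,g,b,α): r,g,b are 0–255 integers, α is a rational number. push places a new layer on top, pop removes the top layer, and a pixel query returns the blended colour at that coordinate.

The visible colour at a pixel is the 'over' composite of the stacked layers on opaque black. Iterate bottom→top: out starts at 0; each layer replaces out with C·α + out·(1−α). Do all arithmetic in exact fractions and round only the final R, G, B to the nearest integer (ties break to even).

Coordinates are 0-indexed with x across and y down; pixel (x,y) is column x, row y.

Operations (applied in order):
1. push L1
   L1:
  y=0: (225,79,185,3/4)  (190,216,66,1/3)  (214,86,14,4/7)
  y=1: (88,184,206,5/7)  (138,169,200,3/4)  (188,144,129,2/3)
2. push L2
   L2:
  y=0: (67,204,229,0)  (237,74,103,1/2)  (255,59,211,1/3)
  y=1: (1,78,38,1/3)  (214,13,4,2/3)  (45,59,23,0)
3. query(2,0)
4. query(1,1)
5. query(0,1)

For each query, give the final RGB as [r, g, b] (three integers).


at x=2,y=0 over L1,L2:
L1 α=4/7: [856/7, 344/7, 8]
L2 α=1/3: [3497/21, 367/7, 227/3]
= [167, 52, 76]

query (1,1) [L1,L2] — begin 0,0,0
+L1 (α=3/4) → [207/2, 507/4, 150]
+L2 (α=2/3) → [1063/6, 611/12, 158/3]
= [177, 51, 53]

(0,1) stack=L1,L2; from [0,0,0]:
+L1 (α=5/7) → [440/7, 920/7, 1030/7]
+L2 (α=1/3) → [887/21, 2386/21, 2326/21]
→ [42, 114, 111]


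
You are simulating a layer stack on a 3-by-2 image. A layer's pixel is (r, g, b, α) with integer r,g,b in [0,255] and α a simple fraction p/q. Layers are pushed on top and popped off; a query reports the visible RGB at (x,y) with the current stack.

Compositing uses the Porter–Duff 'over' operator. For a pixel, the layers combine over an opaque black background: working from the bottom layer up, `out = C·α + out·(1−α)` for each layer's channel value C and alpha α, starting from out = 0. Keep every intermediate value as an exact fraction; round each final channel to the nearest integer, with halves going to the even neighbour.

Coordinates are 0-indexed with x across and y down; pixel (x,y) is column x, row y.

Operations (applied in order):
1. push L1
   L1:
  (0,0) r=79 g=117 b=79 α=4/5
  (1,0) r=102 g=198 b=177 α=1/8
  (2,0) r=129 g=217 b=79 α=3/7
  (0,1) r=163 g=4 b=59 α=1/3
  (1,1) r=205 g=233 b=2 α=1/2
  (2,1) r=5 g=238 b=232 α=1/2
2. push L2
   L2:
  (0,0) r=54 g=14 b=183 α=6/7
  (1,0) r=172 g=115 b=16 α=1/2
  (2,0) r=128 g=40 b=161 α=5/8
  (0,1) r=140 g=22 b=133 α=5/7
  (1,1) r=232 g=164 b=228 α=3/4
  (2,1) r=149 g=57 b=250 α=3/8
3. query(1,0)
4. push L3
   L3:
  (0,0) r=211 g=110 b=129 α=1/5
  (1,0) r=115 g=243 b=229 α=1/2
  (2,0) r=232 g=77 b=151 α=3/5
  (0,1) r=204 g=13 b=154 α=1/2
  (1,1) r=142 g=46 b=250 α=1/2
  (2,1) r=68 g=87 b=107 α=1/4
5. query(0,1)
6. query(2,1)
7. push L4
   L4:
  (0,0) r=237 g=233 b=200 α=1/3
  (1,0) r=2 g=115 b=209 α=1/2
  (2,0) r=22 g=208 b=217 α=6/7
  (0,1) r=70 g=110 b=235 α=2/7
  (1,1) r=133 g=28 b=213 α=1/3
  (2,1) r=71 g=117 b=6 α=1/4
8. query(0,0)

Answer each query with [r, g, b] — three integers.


query (1,0) [L1,L2] — begin 0,0,0
L1 α=1/8: [51/4, 99/4, 177/8]
L2 α=1/2: [739/8, 559/8, 305/16]
= [92, 70, 19]

(0,1) stack=L1,L2,L3; from [0,0,0]:
L1 α=1/3: [163/3, 4/3, 59/3]
L2 α=5/7: [2426/21, 338/21, 2113/21]
L3 α=1/2: [3355/21, 611/42, 5347/42]
→ [160, 15, 127]

(2,1) stack=L1,L2,L3; from [0,0,0]:
L1 α=1/2: [5/2, 119, 116]
L2 α=3/8: [919/16, 383/4, 665/4]
L3 α=1/4: [3845/64, 1497/16, 2423/16]
= [60, 94, 151]

query (0,0) [L1,L2,L3,L4] — begin 0,0,0
after L1 α=4/5: [316/5, 468/5, 316/5]
after L2 α=6/7: [1936/35, 888/35, 5806/35]
after L3 α=1/5: [15129/175, 7402/175, 27739/175]
after L4 α=1/3: [23911/175, 55579/525, 90478/525]
→ [137, 106, 172]


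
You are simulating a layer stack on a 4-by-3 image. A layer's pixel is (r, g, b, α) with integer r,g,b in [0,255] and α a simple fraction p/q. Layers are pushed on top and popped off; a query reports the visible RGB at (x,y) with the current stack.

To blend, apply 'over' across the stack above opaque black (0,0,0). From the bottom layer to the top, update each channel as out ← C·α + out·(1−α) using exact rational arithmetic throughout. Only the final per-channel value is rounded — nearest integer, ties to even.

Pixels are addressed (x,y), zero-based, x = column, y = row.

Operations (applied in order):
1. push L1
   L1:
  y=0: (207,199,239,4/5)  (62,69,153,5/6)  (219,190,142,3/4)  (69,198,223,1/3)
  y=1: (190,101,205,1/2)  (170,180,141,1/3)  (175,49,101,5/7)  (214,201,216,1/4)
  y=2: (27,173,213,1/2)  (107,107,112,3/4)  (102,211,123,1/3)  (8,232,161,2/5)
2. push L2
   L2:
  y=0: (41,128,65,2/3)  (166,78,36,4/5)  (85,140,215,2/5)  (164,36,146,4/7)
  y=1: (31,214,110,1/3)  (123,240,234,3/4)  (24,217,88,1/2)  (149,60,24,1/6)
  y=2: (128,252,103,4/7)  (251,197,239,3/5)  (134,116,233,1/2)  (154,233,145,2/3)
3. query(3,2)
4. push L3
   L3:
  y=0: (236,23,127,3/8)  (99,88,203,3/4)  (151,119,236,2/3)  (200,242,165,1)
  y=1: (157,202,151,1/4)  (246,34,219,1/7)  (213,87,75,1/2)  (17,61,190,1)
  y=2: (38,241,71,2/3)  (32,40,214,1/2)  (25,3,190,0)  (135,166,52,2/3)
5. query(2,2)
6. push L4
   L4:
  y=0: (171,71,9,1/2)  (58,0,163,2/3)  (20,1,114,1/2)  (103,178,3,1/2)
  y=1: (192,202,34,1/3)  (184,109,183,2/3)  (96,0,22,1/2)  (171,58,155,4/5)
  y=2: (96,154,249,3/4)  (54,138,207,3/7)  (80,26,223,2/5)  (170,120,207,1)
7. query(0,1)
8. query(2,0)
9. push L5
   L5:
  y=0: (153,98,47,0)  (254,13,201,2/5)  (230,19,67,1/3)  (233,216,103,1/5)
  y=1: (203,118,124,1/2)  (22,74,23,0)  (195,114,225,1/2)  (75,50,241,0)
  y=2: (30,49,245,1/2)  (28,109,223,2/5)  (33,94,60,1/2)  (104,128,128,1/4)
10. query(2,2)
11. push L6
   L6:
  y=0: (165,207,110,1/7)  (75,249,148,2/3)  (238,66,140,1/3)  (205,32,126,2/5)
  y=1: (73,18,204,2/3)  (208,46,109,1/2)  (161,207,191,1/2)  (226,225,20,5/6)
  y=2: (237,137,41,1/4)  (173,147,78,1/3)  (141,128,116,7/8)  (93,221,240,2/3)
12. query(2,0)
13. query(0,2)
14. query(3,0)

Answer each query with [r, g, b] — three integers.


query (3,2) [L1,L2] — begin 0,0,0
after L1 α=2/5: [16/5, 464/5, 322/5]
after L2 α=2/3: [1556/15, 2794/15, 1772/15]
= [104, 186, 118]

query (2,2) [L1,L2,L3] — begin 0,0,0
after L1 α=1/3: [34, 211/3, 41]
after L2 α=1/2: [84, 559/6, 137]
after L3 α=0: [84, 559/6, 137]
rounded: [84, 93, 137]

query (0,1) [L1,L2,L3,L4] — begin 0,0,0
L1 α=1/2: [95, 101/2, 205/2]
L2 α=1/3: [221/3, 105, 105]
L3 α=1/4: [189/2, 517/4, 233/2]
L4 α=1/3: [127, 307/2, 89]
rounded: [127, 154, 89]

at x=2,y=0 over L1,L2,L3,L4:
+L1 (α=3/4) → [657/4, 285/2, 213/2]
+L2 (α=2/5) → [2651/20, 283/2, 1499/10]
+L3 (α=2/3) → [2897/20, 253/2, 2073/10]
+L4 (α=1/2) → [3297/40, 255/4, 3213/20]
rounded: [82, 64, 161]

query (2,2) [L1,L2,L3,L4,L5] — begin 0,0,0
after L1 α=1/3: [34, 211/3, 41]
after L2 α=1/2: [84, 559/6, 137]
after L3 α=0: [84, 559/6, 137]
after L4 α=2/5: [412/5, 663/10, 857/5]
after L5 α=1/2: [577/10, 1603/20, 1157/10]
→ [58, 80, 116]

at x=2,y=0 over L1,L2,L3,L4,L5,L6:
L1 α=3/4: [657/4, 285/2, 213/2]
L2 α=2/5: [2651/20, 283/2, 1499/10]
L3 α=2/3: [2897/20, 253/2, 2073/10]
L4 α=1/2: [3297/40, 255/4, 3213/20]
L5 α=1/3: [7897/60, 293/6, 3883/30]
L6 α=1/3: [15037/90, 491/9, 5983/45]
rounded: [167, 55, 133]

(0,2) stack=L1,L2,L3,L4,L5,L6; from [0,0,0]:
L1 α=1/2: [27/2, 173/2, 213/2]
L2 α=4/7: [1105/14, 2535/14, 209/2]
L3 α=2/3: [723/14, 9283/42, 493/6]
L4 α=3/4: [4755/56, 28687/168, 4975/24]
L5 α=1/2: [6435/112, 36919/336, 10855/48]
L6 α=1/4: [45849/448, 52263/448, 11511/64]
= [102, 117, 180]

(3,0) stack=L1,L2,L3,L4,L5,L6; from [0,0,0]:
+L1 (α=1/3) → [23, 66, 223/3]
+L2 (α=4/7) → [725/7, 342/7, 807/7]
+L3 (α=1) → [200, 242, 165]
+L4 (α=1/2) → [303/2, 210, 84]
+L5 (α=1/5) → [839/5, 1056/5, 439/5]
+L6 (α=2/5) → [4567/25, 3488/25, 2577/25]
→ [183, 140, 103]


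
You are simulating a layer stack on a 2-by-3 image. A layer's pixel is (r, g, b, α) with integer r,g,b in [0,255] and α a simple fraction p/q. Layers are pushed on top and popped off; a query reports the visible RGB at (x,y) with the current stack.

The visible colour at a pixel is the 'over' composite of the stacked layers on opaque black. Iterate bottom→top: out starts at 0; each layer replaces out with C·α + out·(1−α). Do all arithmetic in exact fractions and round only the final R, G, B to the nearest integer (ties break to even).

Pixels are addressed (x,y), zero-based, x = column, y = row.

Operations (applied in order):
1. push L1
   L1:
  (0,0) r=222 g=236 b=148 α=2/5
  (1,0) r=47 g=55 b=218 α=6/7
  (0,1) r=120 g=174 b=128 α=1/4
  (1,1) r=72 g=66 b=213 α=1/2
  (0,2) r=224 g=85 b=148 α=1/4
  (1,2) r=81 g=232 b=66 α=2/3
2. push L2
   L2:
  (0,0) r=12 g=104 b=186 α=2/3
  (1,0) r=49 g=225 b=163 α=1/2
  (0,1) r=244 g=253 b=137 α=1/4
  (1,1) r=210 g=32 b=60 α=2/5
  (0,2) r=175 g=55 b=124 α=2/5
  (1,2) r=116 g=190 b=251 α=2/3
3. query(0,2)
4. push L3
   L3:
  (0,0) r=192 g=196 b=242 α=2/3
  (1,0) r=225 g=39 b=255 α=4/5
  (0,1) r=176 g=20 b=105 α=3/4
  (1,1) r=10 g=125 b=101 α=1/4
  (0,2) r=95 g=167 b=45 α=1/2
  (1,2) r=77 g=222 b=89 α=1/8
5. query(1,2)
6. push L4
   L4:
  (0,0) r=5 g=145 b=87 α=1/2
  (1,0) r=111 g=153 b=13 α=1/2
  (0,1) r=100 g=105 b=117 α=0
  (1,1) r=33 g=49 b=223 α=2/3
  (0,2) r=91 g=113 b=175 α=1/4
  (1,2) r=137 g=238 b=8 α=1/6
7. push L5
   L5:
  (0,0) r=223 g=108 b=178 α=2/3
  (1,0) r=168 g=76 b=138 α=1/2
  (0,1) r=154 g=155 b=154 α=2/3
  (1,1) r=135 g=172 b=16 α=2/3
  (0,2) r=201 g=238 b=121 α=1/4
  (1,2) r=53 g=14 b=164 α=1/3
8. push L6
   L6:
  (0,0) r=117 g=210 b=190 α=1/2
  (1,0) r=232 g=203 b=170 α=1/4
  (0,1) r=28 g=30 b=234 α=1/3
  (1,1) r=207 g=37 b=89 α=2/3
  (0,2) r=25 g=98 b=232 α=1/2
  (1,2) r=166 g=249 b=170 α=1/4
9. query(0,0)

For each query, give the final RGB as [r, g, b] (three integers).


at x=0,y=2 over L1,L2:
after L1 α=1/4: [56, 85/4, 37]
after L2 α=2/5: [518/5, 139/4, 359/5]
→ [104, 35, 72]

(1,2) stack=L1,L2,L3; from [0,0,0]:
after L1 α=2/3: [54, 464/3, 44]
after L2 α=2/3: [286/3, 1604/9, 182]
after L3 α=1/8: [2233/24, 6613/36, 1363/8]
= [93, 184, 170]

at x=0,y=0 over L1,L2,L3,L4,L5,L6:
after L1 α=2/5: [444/5, 472/5, 296/5]
after L2 α=2/3: [188/5, 504/5, 2156/15]
after L3 α=2/3: [2108/15, 2464/15, 9416/45]
after L4 α=1/2: [2183/30, 4639/30, 13331/90]
after L5 α=2/3: [15563/90, 11119/90, 45371/270]
after L6 α=1/2: [26093/180, 30019/180, 96671/540]
→ [145, 167, 179]


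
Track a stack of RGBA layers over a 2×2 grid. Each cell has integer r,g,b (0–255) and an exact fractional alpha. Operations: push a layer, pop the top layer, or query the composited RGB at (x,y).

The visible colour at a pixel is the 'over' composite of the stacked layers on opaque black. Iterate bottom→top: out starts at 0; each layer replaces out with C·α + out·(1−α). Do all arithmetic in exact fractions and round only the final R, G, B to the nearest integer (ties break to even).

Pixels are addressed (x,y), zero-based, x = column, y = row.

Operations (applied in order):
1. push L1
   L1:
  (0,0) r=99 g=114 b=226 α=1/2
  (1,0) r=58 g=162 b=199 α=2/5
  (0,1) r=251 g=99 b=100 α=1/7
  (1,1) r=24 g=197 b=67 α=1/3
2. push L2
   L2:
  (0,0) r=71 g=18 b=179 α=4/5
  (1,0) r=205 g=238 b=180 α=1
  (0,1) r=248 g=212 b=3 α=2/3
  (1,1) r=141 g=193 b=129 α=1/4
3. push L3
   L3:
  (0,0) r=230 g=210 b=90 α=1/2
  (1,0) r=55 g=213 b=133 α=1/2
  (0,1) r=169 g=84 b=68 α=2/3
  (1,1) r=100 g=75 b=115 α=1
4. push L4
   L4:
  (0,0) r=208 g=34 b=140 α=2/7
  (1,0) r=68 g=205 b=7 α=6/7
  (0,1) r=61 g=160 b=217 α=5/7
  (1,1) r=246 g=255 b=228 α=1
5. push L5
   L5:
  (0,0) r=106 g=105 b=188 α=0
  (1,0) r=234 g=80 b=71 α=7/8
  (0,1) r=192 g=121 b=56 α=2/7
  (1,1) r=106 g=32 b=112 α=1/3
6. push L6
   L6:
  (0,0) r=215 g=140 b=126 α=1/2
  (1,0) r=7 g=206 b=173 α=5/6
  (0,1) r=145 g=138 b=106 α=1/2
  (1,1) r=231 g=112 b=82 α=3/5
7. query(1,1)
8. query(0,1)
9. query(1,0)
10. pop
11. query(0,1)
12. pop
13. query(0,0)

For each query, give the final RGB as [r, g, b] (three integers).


at x=1,y=1 over L1,L2,L3,L4,L5,L6:
L1 α=1/3: [8, 197/3, 67/3]
L2 α=1/4: [165/4, 195/2, 49]
L3 α=1: [100, 75, 115]
L4 α=1: [246, 255, 228]
L5 α=1/3: [598/3, 542/3, 568/3]
L6 α=3/5: [655/3, 2092/15, 1874/15]
= [218, 139, 125]

at x=0,y=1 over L1,L2,L3,L4,L5,L6:
L1 α=1/7: [251/7, 99/7, 100/7]
L2 α=2/3: [1241/7, 3067/21, 142/21]
L3 α=2/3: [3607/21, 6595/63, 2998/63]
L4 α=5/7: [13619/147, 63590/441, 74351/441]
L5 α=2/7: [124543/1029, 424672/3087, 421147/3087]
L6 α=1/2: [136874/1029, 425339/3087, 748369/6174]
→ [133, 138, 121]

query (1,0) [L1,L2,L3,L4,L5,L6] — begin 0,0,0
after L1 α=2/5: [116/5, 324/5, 398/5]
after L2 α=1: [205, 238, 180]
after L3 α=1/2: [130, 451/2, 313/2]
after L4 α=6/7: [538/7, 2911/14, 397/14]
after L5 α=7/8: [3001/14, 10751/112, 7355/112]
after L6 α=5/6: [3491/84, 42037/224, 34745/224]
= [42, 188, 155]

query (0,1) [L1,L2,L3,L4,L5] — begin 0,0,0
L1 α=1/7: [251/7, 99/7, 100/7]
L2 α=2/3: [1241/7, 3067/21, 142/21]
L3 α=2/3: [3607/21, 6595/63, 2998/63]
L4 α=5/7: [13619/147, 63590/441, 74351/441]
L5 α=2/7: [124543/1029, 424672/3087, 421147/3087]
→ [121, 138, 136]

at x=0,y=0 over L1,L2,L3,L4:
+L1 (α=1/2) → [99/2, 57, 113]
+L2 (α=4/5) → [667/10, 129/5, 829/5]
+L3 (α=1/2) → [2967/20, 1179/10, 1279/10]
+L4 (α=2/7) → [4631/28, 1315/14, 1839/14]
= [165, 94, 131]


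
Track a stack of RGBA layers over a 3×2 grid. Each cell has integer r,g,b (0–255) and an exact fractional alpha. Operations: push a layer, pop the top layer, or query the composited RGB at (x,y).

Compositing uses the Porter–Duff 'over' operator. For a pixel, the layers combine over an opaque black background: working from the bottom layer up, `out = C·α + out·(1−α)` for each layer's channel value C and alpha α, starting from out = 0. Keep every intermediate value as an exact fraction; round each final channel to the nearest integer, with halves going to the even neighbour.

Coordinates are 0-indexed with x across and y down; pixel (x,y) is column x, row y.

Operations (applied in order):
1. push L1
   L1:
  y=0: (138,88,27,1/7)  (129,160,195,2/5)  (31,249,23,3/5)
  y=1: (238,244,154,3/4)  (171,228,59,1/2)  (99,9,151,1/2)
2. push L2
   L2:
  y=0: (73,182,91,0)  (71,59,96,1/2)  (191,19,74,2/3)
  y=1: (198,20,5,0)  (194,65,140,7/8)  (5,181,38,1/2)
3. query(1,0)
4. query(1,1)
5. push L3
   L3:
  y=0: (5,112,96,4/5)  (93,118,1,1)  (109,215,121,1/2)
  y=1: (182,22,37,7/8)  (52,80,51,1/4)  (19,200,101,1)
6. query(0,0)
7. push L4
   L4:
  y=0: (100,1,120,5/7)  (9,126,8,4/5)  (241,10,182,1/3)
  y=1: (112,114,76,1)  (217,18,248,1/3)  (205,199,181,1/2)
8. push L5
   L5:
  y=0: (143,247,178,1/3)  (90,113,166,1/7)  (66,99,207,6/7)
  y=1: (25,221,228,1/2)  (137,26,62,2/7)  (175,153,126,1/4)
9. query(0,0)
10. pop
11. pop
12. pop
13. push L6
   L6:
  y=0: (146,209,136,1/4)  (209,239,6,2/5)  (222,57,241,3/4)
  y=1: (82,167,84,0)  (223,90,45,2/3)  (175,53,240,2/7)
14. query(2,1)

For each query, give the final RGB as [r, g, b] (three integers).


(1,0) stack=L1,L2; from [0,0,0]:
+L1 (α=2/5) → [258/5, 64, 78]
+L2 (α=1/2) → [613/10, 123/2, 87]
= [61, 62, 87]

at x=1,y=1 over L1,L2:
L1 α=1/2: [171/2, 114, 59/2]
L2 α=7/8: [2887/16, 569/8, 2019/16]
rounded: [180, 71, 126]

(0,0) stack=L1,L2,L3; from [0,0,0]:
+L1 (α=1/7) → [138/7, 88/7, 27/7]
+L2 (α=0) → [138/7, 88/7, 27/7]
+L3 (α=4/5) → [278/35, 3224/35, 543/7]
= [8, 92, 78]

(0,0) stack=L1,L2,L3,L4,L5; from [0,0,0]:
after L1 α=1/7: [138/7, 88/7, 27/7]
after L2 α=0: [138/7, 88/7, 27/7]
after L3 α=4/5: [278/35, 3224/35, 543/7]
after L4 α=5/7: [18056/245, 6623/245, 5286/49]
after L5 α=1/3: [71147/735, 24587/245, 19294/147]
= [97, 100, 131]

at x=2,y=1 over L1,L2,L6:
after L1 α=1/2: [99/2, 9/2, 151/2]
after L2 α=1/2: [109/4, 371/4, 227/4]
after L6 α=2/7: [1945/28, 2279/28, 3055/28]
rounded: [69, 81, 109]


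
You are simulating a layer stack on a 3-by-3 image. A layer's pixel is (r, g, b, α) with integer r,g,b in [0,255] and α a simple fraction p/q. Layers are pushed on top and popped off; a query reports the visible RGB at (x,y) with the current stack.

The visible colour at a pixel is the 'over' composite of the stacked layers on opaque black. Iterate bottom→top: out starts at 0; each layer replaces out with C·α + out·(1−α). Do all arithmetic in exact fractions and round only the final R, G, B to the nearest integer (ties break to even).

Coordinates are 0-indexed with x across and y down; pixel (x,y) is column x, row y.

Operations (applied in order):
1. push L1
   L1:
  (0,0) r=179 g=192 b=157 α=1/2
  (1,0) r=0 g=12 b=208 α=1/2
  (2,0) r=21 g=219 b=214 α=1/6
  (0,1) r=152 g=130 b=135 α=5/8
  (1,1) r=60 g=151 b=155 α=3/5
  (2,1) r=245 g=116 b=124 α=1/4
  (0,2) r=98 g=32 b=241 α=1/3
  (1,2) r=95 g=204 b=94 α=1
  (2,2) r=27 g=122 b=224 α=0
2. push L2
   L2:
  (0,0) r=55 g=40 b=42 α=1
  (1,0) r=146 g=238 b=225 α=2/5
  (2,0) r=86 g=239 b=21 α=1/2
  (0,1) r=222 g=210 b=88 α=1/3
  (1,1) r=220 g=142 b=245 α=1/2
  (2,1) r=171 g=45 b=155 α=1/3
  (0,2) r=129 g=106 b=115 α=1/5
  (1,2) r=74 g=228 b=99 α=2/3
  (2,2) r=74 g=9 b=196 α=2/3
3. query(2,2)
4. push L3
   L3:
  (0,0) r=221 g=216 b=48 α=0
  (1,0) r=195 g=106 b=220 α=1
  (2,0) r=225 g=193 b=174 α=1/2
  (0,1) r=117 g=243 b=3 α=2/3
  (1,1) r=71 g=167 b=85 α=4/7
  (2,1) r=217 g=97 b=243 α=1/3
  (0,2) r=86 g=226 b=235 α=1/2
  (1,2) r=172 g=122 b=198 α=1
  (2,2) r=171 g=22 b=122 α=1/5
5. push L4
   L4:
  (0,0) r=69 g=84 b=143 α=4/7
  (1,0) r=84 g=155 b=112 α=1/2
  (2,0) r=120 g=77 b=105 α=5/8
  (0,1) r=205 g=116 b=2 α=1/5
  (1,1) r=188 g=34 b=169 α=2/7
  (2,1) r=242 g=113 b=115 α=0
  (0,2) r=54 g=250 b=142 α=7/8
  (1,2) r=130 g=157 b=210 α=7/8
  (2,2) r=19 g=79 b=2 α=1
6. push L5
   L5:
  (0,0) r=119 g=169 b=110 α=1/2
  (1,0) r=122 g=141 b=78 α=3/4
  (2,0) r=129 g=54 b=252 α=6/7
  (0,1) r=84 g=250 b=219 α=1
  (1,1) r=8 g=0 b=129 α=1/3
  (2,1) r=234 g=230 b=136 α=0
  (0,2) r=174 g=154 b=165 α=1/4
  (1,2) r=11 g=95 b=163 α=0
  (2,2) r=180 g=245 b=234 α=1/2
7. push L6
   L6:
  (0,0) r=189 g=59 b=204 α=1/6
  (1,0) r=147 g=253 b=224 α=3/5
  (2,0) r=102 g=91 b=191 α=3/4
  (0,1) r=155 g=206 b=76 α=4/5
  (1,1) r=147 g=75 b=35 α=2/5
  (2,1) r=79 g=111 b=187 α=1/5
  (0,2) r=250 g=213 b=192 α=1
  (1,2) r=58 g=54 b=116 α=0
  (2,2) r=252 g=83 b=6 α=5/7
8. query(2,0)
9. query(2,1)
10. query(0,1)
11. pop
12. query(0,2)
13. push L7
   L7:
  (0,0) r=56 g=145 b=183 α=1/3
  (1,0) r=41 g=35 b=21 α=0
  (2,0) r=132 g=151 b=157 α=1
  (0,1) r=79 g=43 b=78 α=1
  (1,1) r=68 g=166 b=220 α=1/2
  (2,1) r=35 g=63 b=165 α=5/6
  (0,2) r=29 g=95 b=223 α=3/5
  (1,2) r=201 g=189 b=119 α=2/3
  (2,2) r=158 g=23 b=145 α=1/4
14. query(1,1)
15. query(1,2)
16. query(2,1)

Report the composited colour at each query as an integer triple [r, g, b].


query (2,2) [L1,L2] — begin 0,0,0
L1 α=0: [0, 0, 0]
L2 α=2/3: [148/3, 6, 392/3]
rounded: [49, 6, 131]

at x=2,y=0 over L1,L2,L3,L4,L5,L6:
L1 α=1/6: [7/2, 73/2, 107/3]
L2 α=1/2: [179/4, 551/4, 85/3]
L3 α=1/2: [1079/8, 1323/8, 607/6]
L4 α=5/8: [8037/64, 7049/64, 1657/16]
L5 α=6/7: [57573/448, 27785/448, 25849/112]
L6 α=3/4: [194661/1792, 150089/1792, 90025/448]
= [109, 84, 201]

query (2,1) [L1,L2,L3,L4,L5,L6] — begin 0,0,0
after L1 α=1/4: [245/4, 29, 31]
after L2 α=1/3: [587/6, 103/3, 217/3]
after L3 α=1/3: [1238/9, 497/9, 1163/9]
after L4 α=0: [1238/9, 497/9, 1163/9]
after L5 α=0: [1238/9, 497/9, 1163/9]
after L6 α=1/5: [5663/45, 2987/45, 1267/9]
= [126, 66, 141]

(0,1) stack=L1,L2,L3,L4,L5,L6; from [0,0,0]:
+L1 (α=5/8) → [95, 325/4, 675/8]
+L2 (α=1/3) → [412/3, 745/6, 1027/12]
+L3 (α=2/3) → [1114/9, 3661/18, 1099/36]
+L4 (α=1/5) → [6301/45, 8366/45, 1117/45]
+L5 (α=1) → [84, 250, 219]
+L6 (α=4/5) → [704/5, 1074/5, 523/5]
rounded: [141, 215, 105]

(0,2) stack=L1,L2,L3,L4,L5; from [0,0,0]:
after L1 α=1/3: [98/3, 32/3, 241/3]
after L2 α=1/5: [779/15, 446/15, 1309/15]
after L3 α=1/2: [2069/30, 1918/15, 2417/15]
after L4 α=7/8: [13409/240, 3521/15, 17327/120]
after L5 α=1/4: [27329/320, 4291/20, 23927/160]
= [85, 215, 150]

query (1,1) [L1,L2,L3,L4,L5,L7] — begin 0,0,0
+L1 (α=3/5) → [36, 453/5, 93]
+L2 (α=1/2) → [128, 1163/10, 169]
+L3 (α=4/7) → [668/7, 10169/70, 121]
+L4 (α=2/7) → [5972/49, 11121/98, 943/7]
+L5 (α=1/3) → [4112/49, 3707/49, 2789/21]
+L7 (α=1/2) → [3722/49, 11841/98, 7409/42]
= [76, 121, 176]

(1,2) stack=L1,L2,L3,L4,L5,L7; from [0,0,0]:
+L1 (α=1) → [95, 204, 94]
+L2 (α=2/3) → [81, 220, 292/3]
+L3 (α=1) → [172, 122, 198]
+L4 (α=7/8) → [541/4, 1221/8, 417/2]
+L5 (α=0) → [541/4, 1221/8, 417/2]
+L7 (α=2/3) → [2149/12, 1415/8, 893/6]
rounded: [179, 177, 149]

query (2,1) [L1,L2,L3,L4,L5,L7] — begin 0,0,0
after L1 α=1/4: [245/4, 29, 31]
after L2 α=1/3: [587/6, 103/3, 217/3]
after L3 α=1/3: [1238/9, 497/9, 1163/9]
after L4 α=0: [1238/9, 497/9, 1163/9]
after L5 α=0: [1238/9, 497/9, 1163/9]
after L7 α=5/6: [2813/54, 1666/27, 4294/27]
rounded: [52, 62, 159]


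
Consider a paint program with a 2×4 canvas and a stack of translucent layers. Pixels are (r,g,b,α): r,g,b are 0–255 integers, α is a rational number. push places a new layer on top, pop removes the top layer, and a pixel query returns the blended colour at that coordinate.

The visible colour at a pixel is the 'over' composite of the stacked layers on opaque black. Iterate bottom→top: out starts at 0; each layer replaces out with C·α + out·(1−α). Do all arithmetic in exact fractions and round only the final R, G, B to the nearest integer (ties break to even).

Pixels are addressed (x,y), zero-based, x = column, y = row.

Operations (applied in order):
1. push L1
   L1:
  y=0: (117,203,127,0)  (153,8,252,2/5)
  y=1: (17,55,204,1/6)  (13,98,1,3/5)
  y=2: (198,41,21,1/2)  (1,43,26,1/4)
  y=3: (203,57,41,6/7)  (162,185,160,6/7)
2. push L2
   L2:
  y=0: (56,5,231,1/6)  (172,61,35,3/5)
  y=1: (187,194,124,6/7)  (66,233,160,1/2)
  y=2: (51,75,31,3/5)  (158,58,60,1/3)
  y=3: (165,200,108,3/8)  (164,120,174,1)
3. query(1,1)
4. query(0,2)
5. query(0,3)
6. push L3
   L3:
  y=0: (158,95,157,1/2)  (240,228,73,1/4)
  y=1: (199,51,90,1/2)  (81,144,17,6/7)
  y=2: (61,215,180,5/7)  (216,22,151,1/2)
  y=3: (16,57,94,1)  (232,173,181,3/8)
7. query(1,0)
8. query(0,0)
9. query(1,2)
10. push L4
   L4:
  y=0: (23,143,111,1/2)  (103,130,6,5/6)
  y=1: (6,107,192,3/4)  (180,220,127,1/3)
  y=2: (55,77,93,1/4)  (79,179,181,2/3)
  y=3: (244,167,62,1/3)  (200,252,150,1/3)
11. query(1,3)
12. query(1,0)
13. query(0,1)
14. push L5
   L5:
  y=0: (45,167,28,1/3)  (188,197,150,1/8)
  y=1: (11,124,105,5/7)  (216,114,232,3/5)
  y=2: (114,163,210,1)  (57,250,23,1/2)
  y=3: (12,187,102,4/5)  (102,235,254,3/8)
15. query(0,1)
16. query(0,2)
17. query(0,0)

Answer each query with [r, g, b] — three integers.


at x=1,y=1 over L1,L2:
after L1 α=3/5: [39/5, 294/5, 3/5]
after L2 α=1/2: [369/10, 1459/10, 803/10]
rounded: [37, 146, 80]

query (0,2) [L1,L2] — begin 0,0,0
L1 α=1/2: [99, 41/2, 21/2]
L2 α=3/5: [351/5, 266/5, 114/5]
= [70, 53, 23]

query (0,3) [L1,L2] — begin 0,0,0
+L1 (α=6/7) → [174, 342/7, 246/7]
+L2 (α=3/8) → [1365/8, 2955/28, 1749/28]
= [171, 106, 62]

(1,0) stack=L1,L2,L3; from [0,0,0]:
L1 α=2/5: [306/5, 16/5, 504/5]
L2 α=3/5: [3192/25, 947/25, 1533/25]
L3 α=1/4: [3894/25, 8541/100, 1606/25]
→ [156, 85, 64]

(0,0) stack=L1,L2,L3; from [0,0,0]:
+L1 (α=0) → [0, 0, 0]
+L2 (α=1/6) → [28/3, 5/6, 77/2]
+L3 (α=1/2) → [251/3, 575/12, 391/4]
→ [84, 48, 98]

query (1,2) [L1,L2,L3] — begin 0,0,0
L1 α=1/4: [1/4, 43/4, 13/2]
L2 α=1/3: [317/6, 53/2, 73/3]
L3 α=1/2: [1613/12, 97/4, 263/3]
= [134, 24, 88]

query (1,3) [L1,L2,L3,L4] — begin 0,0,0
after L1 α=6/7: [972/7, 1110/7, 960/7]
after L2 α=1: [164, 120, 174]
after L3 α=3/8: [379/2, 1119/8, 1413/8]
after L4 α=1/3: [193, 709/4, 671/4]
→ [193, 177, 168]

at x=1,y=0 over L1,L2,L3,L4:
+L1 (α=2/5) → [306/5, 16/5, 504/5]
+L2 (α=3/5) → [3192/25, 947/25, 1533/25]
+L3 (α=1/4) → [3894/25, 8541/100, 1606/25]
+L4 (α=5/6) → [16769/150, 73541/600, 1178/75]
rounded: [112, 123, 16]

(0,1) stack=L1,L2,L3,L4; from [0,0,0]:
+L1 (α=1/6) → [17/6, 55/6, 34]
+L2 (α=6/7) → [6749/42, 7039/42, 778/7]
+L3 (α=1/2) → [15107/84, 9181/84, 704/7]
+L4 (α=3/4) → [16619/336, 36145/336, 1184/7]
→ [49, 108, 169]

query (0,1) [L1,L2,L3,L4,L5] — begin 0,0,0
after L1 α=1/6: [17/6, 55/6, 34]
after L2 α=6/7: [6749/42, 7039/42, 778/7]
after L3 α=1/2: [15107/84, 9181/84, 704/7]
after L4 α=3/4: [16619/336, 36145/336, 1184/7]
after L5 α=5/7: [25859/1176, 140305/1176, 6043/49]
→ [22, 119, 123]

query (0,2) [L1,L2,L3,L4,L5] — begin 0,0,0
after L1 α=1/2: [99, 41/2, 21/2]
after L2 α=3/5: [351/5, 266/5, 114/5]
after L3 α=5/7: [2227/35, 5907/35, 4728/35]
after L4 α=1/4: [4303/70, 5104/35, 17439/140]
after L5 α=1: [114, 163, 210]
rounded: [114, 163, 210]

(0,0) stack=L1,L2,L3,L4,L5; from [0,0,0]:
after L1 α=0: [0, 0, 0]
after L2 α=1/6: [28/3, 5/6, 77/2]
after L3 α=1/2: [251/3, 575/12, 391/4]
after L4 α=1/2: [160/3, 2291/24, 835/8]
after L5 α=1/3: [455/9, 4295/36, 947/12]
rounded: [51, 119, 79]


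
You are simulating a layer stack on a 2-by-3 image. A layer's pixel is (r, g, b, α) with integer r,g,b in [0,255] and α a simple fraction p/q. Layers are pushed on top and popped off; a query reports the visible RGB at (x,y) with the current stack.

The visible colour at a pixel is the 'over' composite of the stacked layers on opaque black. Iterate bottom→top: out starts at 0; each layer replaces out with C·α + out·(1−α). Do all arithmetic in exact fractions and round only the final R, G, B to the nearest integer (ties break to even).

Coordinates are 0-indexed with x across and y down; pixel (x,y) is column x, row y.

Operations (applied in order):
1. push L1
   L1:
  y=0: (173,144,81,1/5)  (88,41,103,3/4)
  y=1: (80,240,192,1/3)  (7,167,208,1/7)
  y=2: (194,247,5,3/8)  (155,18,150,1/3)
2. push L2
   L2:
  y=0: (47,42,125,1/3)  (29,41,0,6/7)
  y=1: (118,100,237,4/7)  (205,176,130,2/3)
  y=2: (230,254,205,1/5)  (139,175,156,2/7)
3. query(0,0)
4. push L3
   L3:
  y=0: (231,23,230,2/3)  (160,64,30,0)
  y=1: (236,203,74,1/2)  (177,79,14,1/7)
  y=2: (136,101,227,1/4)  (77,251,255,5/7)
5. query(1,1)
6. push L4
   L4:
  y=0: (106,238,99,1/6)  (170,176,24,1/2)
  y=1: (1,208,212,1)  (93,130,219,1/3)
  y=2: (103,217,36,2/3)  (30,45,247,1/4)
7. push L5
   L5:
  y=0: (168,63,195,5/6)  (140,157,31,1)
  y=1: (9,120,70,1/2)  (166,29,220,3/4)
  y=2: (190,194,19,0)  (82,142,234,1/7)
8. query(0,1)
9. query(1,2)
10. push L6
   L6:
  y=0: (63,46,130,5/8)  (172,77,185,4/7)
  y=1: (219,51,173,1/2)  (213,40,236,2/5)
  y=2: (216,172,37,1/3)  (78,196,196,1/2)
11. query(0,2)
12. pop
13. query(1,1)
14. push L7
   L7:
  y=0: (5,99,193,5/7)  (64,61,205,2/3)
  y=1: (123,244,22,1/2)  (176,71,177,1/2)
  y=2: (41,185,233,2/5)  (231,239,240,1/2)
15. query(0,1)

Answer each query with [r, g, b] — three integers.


query (0,0) [L1,L2] — begin 0,0,0
+L1 (α=1/5) → [173/5, 144/5, 81/5]
+L2 (α=1/3) → [581/15, 166/5, 787/15]
→ [39, 33, 52]

at x=1,y=1 over L1,L2,L3:
after L1 α=1/7: [1, 167/7, 208/7]
after L2 α=2/3: [137, 877/7, 676/7]
after L3 α=1/7: [999/7, 5815/49, 4154/49]
rounded: [143, 119, 85]

query (0,1) [L1,L2,L3,L4,L5] — begin 0,0,0
+L1 (α=1/3) → [80/3, 80, 64]
+L2 (α=4/7) → [552/7, 640/7, 1140/7]
+L3 (α=1/2) → [1102/7, 2061/14, 829/7]
+L4 (α=1) → [1, 208, 212]
+L5 (α=1/2) → [5, 164, 141]
→ [5, 164, 141]

(1,2) stack=L1,L2,L3,L4,L5; from [0,0,0]:
after L1 α=1/3: [155/3, 6, 50]
after L2 α=2/7: [1609/21, 380/7, 562/7]
after L3 α=5/7: [11303/147, 9545/49, 10049/49]
after L4 α=1/4: [12773/196, 7710/49, 21125/98]
after L5 α=1/7: [46355/686, 53218/343, 74841/343]
= [68, 155, 218]

query (0,2) [L1,L2,L3,L4,L5,L6] — begin 0,0,0
after L1 α=3/8: [291/4, 741/8, 15/8]
after L2 α=1/5: [521/5, 1249/10, 85/2]
after L3 α=1/4: [2243/20, 4757/40, 709/8]
after L4 α=2/3: [2121/20, 22117/120, 1285/24]
after L5 α=0: [2121/20, 22117/120, 1285/24]
after L6 α=1/3: [1427/10, 32437/180, 1729/36]
rounded: [143, 180, 48]

query (1,1) [L1,L2,L3,L4,L5] — begin 0,0,0
L1 α=1/7: [1, 167/7, 208/7]
L2 α=2/3: [137, 877/7, 676/7]
L3 α=1/7: [999/7, 5815/49, 4154/49]
L4 α=1/3: [883/7, 6000/49, 19039/147]
L5 α=3/4: [4369/28, 10263/196, 116059/588]
= [156, 52, 197]

query (0,1) [L1,L2,L3,L4,L5,L7] — begin 0,0,0
+L1 (α=1/3) → [80/3, 80, 64]
+L2 (α=4/7) → [552/7, 640/7, 1140/7]
+L3 (α=1/2) → [1102/7, 2061/14, 829/7]
+L4 (α=1) → [1, 208, 212]
+L5 (α=1/2) → [5, 164, 141]
+L7 (α=1/2) → [64, 204, 163/2]
→ [64, 204, 82]


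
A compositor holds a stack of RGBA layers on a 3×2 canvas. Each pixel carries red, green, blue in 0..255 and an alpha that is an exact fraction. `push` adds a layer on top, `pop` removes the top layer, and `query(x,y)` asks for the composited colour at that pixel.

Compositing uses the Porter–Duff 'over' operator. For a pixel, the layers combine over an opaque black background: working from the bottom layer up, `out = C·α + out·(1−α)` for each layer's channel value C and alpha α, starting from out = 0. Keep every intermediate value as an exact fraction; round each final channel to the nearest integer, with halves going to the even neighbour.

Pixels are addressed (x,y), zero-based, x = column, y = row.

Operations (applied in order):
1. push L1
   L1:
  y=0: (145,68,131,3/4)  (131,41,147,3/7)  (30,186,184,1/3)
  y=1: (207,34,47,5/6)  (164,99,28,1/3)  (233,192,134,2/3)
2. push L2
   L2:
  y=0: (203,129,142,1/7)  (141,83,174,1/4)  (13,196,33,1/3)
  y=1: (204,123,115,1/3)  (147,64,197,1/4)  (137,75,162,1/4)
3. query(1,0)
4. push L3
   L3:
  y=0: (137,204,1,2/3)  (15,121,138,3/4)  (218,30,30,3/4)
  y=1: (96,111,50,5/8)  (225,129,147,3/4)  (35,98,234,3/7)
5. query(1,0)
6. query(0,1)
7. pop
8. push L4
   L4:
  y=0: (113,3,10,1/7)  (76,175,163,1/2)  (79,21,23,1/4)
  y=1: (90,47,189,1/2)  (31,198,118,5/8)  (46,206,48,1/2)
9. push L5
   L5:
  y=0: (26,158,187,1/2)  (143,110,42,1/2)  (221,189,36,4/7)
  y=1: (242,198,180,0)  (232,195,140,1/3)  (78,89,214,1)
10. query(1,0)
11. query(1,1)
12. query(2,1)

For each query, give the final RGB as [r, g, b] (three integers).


(1,0) stack=L1,L2; from [0,0,0]:
+L1 (α=3/7) → [393/7, 123/7, 63]
+L2 (α=1/4) → [1083/14, 475/14, 363/4]
rounded: [77, 34, 91]

at x=1,y=0 over L1,L2,L3:
+L1 (α=3/7) → [393/7, 123/7, 63]
+L2 (α=1/4) → [1083/14, 475/14, 363/4]
+L3 (α=3/4) → [1713/56, 5557/56, 2019/16]
→ [31, 99, 126]

at x=0,y=1 over L1,L2,L3:
+L1 (α=5/6) → [345/2, 85/3, 235/6]
+L2 (α=1/3) → [183, 539/9, 580/9]
+L3 (α=5/8) → [1029/8, 551/6, 665/12]
rounded: [129, 92, 55]

(1,0) stack=L1,L2,L4,L5; from [0,0,0]:
L1 α=3/7: [393/7, 123/7, 63]
L2 α=1/4: [1083/14, 475/14, 363/4]
L4 α=1/2: [2147/28, 2925/28, 1015/8]
L5 α=1/2: [6151/56, 6005/56, 1351/16]
= [110, 107, 84]

query (1,1) [L1,L2,L4,L5] — begin 0,0,0
after L1 α=1/3: [164/3, 33, 28/3]
after L2 α=1/4: [311/4, 163/4, 225/4]
after L4 α=5/8: [1553/32, 4449/32, 3035/32]
after L5 α=1/3: [1755/16, 2523/16, 5275/48]
= [110, 158, 110]

at x=2,y=1 over L1,L2,L4,L5:
L1 α=2/3: [466/3, 128, 268/3]
L2 α=1/4: [603/4, 459/4, 215/2]
L4 α=1/2: [787/8, 1283/8, 311/4]
L5 α=1: [78, 89, 214]
= [78, 89, 214]
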